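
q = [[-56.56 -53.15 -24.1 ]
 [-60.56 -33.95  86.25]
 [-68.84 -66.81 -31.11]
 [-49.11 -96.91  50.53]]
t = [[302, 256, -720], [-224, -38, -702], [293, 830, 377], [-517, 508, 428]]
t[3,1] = 508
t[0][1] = 256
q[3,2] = 50.53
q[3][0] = -49.11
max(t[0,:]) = 302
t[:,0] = [302, -224, 293, -517]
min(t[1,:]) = -702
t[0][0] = 302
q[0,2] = -24.1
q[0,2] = -24.1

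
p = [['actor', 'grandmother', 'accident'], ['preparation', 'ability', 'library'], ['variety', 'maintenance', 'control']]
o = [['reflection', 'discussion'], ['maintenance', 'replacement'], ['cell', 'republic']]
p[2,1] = 'maintenance'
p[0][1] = 'grandmother'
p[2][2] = 'control'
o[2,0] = 'cell'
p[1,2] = 'library'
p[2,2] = 'control'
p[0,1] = 'grandmother'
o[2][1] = 'republic'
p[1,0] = 'preparation'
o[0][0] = 'reflection'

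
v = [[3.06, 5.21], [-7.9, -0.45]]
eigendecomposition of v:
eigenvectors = [[(-0.17-0.61j), -0.17+0.61j], [(0.78+0j), (0.78-0j)]]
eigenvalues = [(1.3+6.17j), (1.3-6.17j)]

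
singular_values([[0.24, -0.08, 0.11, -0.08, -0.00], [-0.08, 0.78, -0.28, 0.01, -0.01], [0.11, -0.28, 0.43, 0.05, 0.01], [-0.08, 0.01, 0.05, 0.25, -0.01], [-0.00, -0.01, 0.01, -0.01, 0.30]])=[0.96, 0.32, 0.31, 0.3, 0.12]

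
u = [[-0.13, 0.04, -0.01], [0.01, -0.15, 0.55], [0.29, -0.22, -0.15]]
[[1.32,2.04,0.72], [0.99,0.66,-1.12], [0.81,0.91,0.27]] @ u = [[0.06, -0.41, 1.0], [-0.45, 0.19, 0.52], [-0.02, -0.16, 0.45]]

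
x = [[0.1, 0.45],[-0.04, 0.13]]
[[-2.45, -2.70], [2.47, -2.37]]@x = [[-0.14, -1.45],[0.34, 0.8]]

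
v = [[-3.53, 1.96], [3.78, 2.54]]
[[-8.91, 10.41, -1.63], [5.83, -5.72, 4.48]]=v@ [[2.08, -2.30, 0.79], [-0.80, 1.17, 0.59]]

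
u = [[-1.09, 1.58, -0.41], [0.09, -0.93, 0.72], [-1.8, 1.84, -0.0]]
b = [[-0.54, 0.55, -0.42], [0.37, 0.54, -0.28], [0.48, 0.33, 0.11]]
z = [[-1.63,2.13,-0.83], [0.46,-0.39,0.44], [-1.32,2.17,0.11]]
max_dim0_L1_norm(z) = 4.69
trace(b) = 0.11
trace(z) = -1.91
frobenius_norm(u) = 3.45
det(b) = -0.12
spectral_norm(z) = 3.78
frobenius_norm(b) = 1.28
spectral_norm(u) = 3.32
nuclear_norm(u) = 4.25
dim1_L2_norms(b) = [0.88, 0.71, 0.59]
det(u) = 0.01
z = b + u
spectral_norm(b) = 0.95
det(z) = -0.12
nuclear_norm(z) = 4.59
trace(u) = -2.02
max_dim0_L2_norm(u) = 2.6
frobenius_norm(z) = 3.86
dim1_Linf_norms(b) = [0.55, 0.54, 0.48]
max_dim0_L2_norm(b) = 0.84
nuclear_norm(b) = 1.94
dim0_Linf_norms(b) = [0.54, 0.55, 0.42]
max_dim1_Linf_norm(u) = 1.84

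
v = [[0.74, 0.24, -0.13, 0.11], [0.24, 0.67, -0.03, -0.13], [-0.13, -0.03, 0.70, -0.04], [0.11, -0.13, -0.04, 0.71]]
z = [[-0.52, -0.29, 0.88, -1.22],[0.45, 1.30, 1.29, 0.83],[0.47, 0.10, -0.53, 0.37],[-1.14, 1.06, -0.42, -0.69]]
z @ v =[[-0.7, -0.19, 0.74, -0.92], [0.57, 0.83, 0.77, 0.42], [0.48, 0.15, -0.45, 0.32], [-0.61, 0.54, -0.15, -0.74]]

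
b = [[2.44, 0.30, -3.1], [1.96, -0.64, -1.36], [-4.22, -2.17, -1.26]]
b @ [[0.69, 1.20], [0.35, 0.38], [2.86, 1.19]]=[[-7.08,-0.65], [-2.76,0.49], [-7.27,-7.39]]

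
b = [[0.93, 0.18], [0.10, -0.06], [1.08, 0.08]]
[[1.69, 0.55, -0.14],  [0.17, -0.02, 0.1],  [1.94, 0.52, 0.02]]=b @ [[1.78, 0.41, 0.12], [0.18, 0.95, -1.4]]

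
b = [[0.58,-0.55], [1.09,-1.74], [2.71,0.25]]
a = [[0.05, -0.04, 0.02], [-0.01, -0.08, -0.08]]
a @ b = [[0.04, 0.05], [-0.31, 0.12]]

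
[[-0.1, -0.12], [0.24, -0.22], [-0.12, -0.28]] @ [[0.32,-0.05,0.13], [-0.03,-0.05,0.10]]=[[-0.03, 0.01, -0.02], [0.08, -0.0, 0.01], [-0.03, 0.02, -0.04]]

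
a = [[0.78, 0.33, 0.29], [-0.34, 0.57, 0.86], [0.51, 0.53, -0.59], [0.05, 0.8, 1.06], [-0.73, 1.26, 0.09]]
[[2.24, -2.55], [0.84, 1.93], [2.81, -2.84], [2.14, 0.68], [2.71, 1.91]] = a @ [[1.7, -3.49], [3.17, -0.60], [-0.45, 1.26]]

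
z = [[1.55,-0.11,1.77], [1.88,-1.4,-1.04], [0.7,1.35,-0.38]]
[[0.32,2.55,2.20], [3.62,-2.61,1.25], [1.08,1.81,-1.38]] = z @ [[1.29, 0.38, 0.39], [-0.14, 1.48, -0.99], [-0.96, 1.2, 0.84]]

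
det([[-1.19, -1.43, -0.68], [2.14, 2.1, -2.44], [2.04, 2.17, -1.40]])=-0.213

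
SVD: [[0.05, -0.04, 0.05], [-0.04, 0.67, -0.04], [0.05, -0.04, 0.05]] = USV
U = [[-0.07, -0.7, -0.71], [1.00, -0.10, -0.0], [-0.07, -0.70, 0.71]]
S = [0.68, 0.09, 0.0]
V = [[-0.07,1.00,-0.07], [-0.7,-0.10,-0.7], [-0.71,0.00,0.71]]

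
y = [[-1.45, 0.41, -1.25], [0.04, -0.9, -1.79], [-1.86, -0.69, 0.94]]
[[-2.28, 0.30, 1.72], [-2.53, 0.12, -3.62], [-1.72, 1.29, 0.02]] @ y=[[0.12, -2.39, 3.93], [10.41, 1.35, -0.46], [2.51, -1.88, -0.14]]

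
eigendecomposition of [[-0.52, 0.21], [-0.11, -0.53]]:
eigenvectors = [[(0.81+0j), 0.81-0.00j],[(-0.02+0.59j), (-0.02-0.59j)]]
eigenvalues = [(-0.52+0.15j), (-0.52-0.15j)]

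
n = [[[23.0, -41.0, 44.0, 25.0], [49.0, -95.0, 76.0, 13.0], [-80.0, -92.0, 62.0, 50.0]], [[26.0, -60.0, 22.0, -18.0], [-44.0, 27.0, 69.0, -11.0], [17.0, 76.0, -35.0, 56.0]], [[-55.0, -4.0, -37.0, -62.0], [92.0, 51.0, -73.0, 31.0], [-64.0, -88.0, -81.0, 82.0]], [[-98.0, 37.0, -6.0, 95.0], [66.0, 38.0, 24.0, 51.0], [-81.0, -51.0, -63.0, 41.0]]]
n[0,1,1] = -95.0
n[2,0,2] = -37.0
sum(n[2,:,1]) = -41.0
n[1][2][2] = -35.0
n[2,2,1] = -88.0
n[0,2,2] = 62.0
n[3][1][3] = 51.0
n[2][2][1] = -88.0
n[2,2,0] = -64.0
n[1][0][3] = -18.0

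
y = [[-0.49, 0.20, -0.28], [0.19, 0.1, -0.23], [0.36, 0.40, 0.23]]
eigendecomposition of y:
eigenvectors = [[-0.90+0.00j,(-0.17+0.26j),-0.17-0.26j], [0.37+0.00j,(0.03+0.54j),(0.03-0.54j)], [(0.24+0j),(0.78+0j),(0.78-0j)]]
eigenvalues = [(-0.5+0j), (0.17+0.4j), (0.17-0.4j)]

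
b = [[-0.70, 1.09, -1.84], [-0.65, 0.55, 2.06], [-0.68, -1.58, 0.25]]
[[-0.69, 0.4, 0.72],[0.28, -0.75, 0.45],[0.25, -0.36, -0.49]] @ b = [[-0.27, -1.67, 2.27], [-0.01, -0.82, -1.95], [0.39, 0.85, -1.32]]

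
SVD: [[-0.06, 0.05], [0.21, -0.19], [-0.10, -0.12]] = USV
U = [[-0.27, -0.03], [0.96, 0.02], [0.03, -1.00]]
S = [0.29, 0.16]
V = [[0.73, -0.68], [0.68, 0.73]]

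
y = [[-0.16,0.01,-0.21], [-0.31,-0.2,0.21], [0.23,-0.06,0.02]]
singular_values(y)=[0.45, 0.3, 0.11]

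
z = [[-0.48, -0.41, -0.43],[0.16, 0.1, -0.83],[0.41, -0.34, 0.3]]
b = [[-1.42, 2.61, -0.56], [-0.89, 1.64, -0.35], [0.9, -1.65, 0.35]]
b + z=[[-1.9,2.2,-0.99], [-0.73,1.74,-1.18], [1.31,-1.99,0.65]]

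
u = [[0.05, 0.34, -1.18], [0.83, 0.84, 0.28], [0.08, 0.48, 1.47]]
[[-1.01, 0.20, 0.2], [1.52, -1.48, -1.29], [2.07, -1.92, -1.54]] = u@[[0.65, 0.38, 0.1],[0.80, -1.91, -1.44],[1.11, -0.7, -0.58]]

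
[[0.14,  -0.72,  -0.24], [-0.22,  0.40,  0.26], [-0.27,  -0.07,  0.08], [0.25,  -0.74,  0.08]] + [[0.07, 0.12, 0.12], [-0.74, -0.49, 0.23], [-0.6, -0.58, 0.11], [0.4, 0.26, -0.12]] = [[0.21, -0.60, -0.12], [-0.96, -0.09, 0.49], [-0.87, -0.65, 0.19], [0.65, -0.48, -0.04]]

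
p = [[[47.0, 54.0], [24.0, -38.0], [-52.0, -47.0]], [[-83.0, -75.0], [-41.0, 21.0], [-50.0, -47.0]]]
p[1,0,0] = -83.0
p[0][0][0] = 47.0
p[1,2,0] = -50.0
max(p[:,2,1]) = -47.0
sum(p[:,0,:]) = -57.0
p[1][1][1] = 21.0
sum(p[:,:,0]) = -155.0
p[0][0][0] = 47.0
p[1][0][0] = -83.0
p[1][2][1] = -47.0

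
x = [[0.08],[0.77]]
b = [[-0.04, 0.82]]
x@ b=[[-0.0, 0.07], [-0.03, 0.63]]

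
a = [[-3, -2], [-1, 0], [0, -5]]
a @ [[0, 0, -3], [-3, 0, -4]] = [[6, 0, 17], [0, 0, 3], [15, 0, 20]]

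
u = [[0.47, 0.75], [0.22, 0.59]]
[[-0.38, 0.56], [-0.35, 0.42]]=u@[[0.38, 0.14],[-0.74, 0.66]]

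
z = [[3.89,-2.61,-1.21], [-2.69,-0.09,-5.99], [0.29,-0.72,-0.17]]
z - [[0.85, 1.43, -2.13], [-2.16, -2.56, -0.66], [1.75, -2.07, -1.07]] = [[3.04, -4.04, 0.92], [-0.53, 2.47, -5.33], [-1.46, 1.35, 0.9]]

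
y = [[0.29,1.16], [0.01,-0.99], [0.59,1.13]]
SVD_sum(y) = [[0.33, 1.15], [-0.26, -0.91], [0.35, 1.2]] + [[-0.04,  0.01], [0.27,  -0.08], [0.24,  -0.07]]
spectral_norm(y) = 1.97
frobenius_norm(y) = 2.01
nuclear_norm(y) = 2.36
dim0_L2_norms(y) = [0.66, 1.9]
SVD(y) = [[0.61,-0.11], [-0.48,0.74], [0.63,0.67]] @ diag([1.9718140485790043, 0.383209287239331]) @ [[0.28, 0.96], [0.96, -0.28]]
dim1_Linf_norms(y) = [1.16, 0.99, 1.13]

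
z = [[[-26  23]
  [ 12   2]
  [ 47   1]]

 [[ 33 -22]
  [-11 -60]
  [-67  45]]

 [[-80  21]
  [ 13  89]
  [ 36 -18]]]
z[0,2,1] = 1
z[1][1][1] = -60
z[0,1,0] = 12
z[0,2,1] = 1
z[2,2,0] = 36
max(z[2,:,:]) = 89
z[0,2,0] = 47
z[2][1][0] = 13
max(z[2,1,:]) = 89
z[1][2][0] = -67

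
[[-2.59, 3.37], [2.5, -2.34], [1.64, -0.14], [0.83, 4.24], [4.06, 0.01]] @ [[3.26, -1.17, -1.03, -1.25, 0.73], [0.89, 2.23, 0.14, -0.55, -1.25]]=[[-5.44, 10.55, 3.14, 1.38, -6.10], [6.07, -8.14, -2.9, -1.84, 4.75], [5.22, -2.23, -1.71, -1.97, 1.37], [6.48, 8.48, -0.26, -3.37, -4.69], [13.24, -4.73, -4.18, -5.08, 2.95]]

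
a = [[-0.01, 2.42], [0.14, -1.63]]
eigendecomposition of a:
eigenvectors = [[1.0,-0.80],  [0.08,0.6]]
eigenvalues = [0.18, -1.82]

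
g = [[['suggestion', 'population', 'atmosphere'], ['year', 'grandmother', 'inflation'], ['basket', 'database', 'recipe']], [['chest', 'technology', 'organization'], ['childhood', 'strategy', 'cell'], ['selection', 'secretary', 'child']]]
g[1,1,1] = 'strategy'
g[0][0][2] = 'atmosphere'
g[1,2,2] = 'child'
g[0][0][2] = 'atmosphere'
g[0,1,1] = 'grandmother'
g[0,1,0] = 'year'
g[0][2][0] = 'basket'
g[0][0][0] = 'suggestion'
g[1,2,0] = 'selection'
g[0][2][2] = 'recipe'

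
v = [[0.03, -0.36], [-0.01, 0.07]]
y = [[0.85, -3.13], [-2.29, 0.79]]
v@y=[[0.85, -0.38],[-0.17, 0.09]]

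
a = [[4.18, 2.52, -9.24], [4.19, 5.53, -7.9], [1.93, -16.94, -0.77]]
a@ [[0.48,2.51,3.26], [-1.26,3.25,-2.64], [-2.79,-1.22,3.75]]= [[24.61, 29.95, -27.68], [17.08, 38.13, -30.56], [24.42, -49.27, 48.13]]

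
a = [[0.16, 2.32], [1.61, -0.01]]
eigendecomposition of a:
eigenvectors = [[0.78, -0.75], [0.62, 0.66]]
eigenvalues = [2.01, -1.86]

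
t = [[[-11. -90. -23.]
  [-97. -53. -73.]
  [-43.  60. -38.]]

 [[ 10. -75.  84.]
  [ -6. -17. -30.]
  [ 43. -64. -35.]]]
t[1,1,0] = -6.0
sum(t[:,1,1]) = -70.0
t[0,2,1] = 60.0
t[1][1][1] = -17.0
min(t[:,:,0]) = -97.0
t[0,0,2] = -23.0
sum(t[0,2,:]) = -21.0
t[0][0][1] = -90.0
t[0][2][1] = 60.0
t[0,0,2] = -23.0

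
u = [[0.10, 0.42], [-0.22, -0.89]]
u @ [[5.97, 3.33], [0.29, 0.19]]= [[0.72, 0.41],[-1.57, -0.90]]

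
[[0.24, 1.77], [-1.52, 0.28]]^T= [[0.24, -1.52],  [1.77, 0.28]]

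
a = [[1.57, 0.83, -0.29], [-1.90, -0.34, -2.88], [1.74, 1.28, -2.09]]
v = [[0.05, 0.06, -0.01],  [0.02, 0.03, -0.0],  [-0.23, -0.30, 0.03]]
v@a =[[-0.05, 0.01, -0.17], [-0.03, 0.01, -0.09], [0.26, -0.05, 0.87]]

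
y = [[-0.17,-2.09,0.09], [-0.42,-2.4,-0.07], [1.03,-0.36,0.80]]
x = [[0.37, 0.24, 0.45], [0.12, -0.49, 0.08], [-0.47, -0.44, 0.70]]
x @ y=[[0.3, -1.51, 0.38], [0.27, 0.9, 0.11], [0.99, 1.79, 0.55]]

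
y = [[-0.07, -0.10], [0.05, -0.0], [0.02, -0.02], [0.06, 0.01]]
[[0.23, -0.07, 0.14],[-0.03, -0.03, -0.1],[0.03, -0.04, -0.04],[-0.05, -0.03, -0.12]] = y@[[-0.54, -0.7, -2.08], [-1.88, 1.21, 0.08]]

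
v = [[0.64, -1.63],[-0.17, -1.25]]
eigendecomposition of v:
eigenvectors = [[1.00,  0.63], [-0.08,  0.78]]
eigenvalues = [0.78, -1.39]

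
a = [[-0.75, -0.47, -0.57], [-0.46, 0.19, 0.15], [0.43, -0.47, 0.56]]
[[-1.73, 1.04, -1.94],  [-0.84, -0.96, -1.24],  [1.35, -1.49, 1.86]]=a @ [[1.94,1.06,2.59], [-0.26,0.15,-0.80], [0.70,-3.34,0.66]]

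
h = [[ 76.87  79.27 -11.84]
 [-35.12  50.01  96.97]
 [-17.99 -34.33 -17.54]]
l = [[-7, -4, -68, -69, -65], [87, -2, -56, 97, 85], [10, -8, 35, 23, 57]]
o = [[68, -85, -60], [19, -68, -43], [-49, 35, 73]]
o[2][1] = 35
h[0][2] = -11.84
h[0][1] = 79.27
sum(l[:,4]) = 77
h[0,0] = 76.87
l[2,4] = 57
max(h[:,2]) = 96.97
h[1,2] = 96.97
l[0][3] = -69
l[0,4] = -65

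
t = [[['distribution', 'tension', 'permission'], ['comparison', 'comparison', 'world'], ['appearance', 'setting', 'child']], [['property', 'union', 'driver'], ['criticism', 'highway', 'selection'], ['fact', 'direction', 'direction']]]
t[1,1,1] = 'highway'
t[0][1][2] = 'world'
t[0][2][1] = 'setting'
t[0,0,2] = 'permission'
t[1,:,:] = [['property', 'union', 'driver'], ['criticism', 'highway', 'selection'], ['fact', 'direction', 'direction']]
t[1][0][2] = 'driver'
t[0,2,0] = 'appearance'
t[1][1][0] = 'criticism'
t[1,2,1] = 'direction'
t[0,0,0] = 'distribution'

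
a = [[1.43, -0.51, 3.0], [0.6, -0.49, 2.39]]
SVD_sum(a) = [[1.21, -0.56, 3.08], [0.9, -0.42, 2.29]] + [[0.22, 0.05, -0.08], [-0.30, -0.07, 0.10]]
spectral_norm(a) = 4.18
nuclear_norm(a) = 4.58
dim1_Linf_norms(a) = [3.0, 2.39]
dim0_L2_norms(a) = [1.55, 0.71, 3.84]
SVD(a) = [[-0.80, -0.6], [-0.6, 0.8]] @ diag([4.1778863646095985, 0.40307012343907145]) @ [[-0.36, 0.17, -0.92], [-0.92, -0.22, 0.32]]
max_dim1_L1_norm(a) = 4.94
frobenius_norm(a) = 4.20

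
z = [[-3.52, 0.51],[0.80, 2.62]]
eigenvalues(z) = [-3.59, 2.69]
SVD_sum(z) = [[-3.49, -0.18],[0.93, 0.05]] + [[-0.03,0.69], [-0.13,2.57]]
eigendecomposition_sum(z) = [[-3.55, 0.29], [0.46, -0.04]] + [[0.03, 0.22],[0.34, 2.66]]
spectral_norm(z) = 3.61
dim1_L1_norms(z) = [4.03, 3.42]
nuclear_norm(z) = 6.28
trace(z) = -0.90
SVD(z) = [[-0.97, 0.26], [0.26, 0.97]] @ diag([3.61188051350952, 2.6663119015093124]) @ [[1.00, 0.05], [-0.05, 1.0]]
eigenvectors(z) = [[-0.99, -0.08], [0.13, -1.00]]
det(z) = -9.63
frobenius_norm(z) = 4.49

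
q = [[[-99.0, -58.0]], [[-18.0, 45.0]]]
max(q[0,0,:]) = -58.0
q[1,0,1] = 45.0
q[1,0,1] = 45.0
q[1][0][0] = -18.0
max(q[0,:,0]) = -99.0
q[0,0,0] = -99.0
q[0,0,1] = -58.0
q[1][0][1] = 45.0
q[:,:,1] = [[-58.0], [45.0]]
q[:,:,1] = [[-58.0], [45.0]]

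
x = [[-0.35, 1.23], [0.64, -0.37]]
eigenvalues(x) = [0.53, -1.25]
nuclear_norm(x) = 1.87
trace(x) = -0.72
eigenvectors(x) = [[0.81,-0.81], [0.58,0.59]]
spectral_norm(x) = 1.40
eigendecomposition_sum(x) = [[0.27,0.37],[0.19,0.26]] + [[-0.62, 0.86],[0.45, -0.63]]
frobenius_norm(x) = 1.48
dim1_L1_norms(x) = [1.58, 1.01]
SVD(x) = [[0.90, -0.43], [-0.43, -0.90]] @ diag([1.4004833832006875, 0.46962356561266855]) @ [[-0.42, 0.91], [-0.91, -0.42]]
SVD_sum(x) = [[-0.53, 1.14], [0.26, -0.55]] + [[0.18, 0.09],[0.38, 0.18]]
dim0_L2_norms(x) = [0.73, 1.28]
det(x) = -0.66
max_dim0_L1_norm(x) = 1.6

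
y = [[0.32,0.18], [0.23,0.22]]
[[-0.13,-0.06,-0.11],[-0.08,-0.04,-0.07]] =y@[[-0.51, -0.24, -0.44], [0.18, 0.09, 0.15]]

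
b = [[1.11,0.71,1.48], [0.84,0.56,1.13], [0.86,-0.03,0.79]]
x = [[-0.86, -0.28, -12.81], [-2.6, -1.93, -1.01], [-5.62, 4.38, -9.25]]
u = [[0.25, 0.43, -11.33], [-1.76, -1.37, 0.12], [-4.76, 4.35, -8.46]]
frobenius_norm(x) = 17.68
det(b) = -0.00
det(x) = 270.81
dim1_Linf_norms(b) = [1.48, 1.13, 0.86]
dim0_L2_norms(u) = [5.08, 4.58, 14.14]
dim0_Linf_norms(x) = [5.62, 4.38, 12.81]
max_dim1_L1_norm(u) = 17.57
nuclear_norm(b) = 3.17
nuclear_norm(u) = 21.85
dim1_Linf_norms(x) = [12.81, 2.6, 9.25]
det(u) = 156.75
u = b + x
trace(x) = -12.04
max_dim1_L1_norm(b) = 3.3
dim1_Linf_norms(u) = [11.33, 1.76, 8.46]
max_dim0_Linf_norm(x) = 12.81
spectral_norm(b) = 2.72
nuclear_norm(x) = 24.96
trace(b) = 2.46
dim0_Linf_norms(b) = [1.11, 0.71, 1.48]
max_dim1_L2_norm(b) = 1.98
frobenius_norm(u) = 15.71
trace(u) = -9.58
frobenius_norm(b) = 2.75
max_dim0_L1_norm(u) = 19.91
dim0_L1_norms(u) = [6.77, 6.15, 19.91]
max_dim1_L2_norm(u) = 11.34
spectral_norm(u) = 14.76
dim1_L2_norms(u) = [11.34, 2.23, 10.64]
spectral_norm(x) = 16.60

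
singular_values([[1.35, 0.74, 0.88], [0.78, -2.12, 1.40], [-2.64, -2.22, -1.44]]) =[4.12, 2.68, 0.0]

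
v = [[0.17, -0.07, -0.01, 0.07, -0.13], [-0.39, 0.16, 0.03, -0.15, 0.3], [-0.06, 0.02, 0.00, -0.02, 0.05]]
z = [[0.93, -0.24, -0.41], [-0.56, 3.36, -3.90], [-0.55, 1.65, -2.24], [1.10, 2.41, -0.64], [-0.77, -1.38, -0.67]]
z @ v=[[0.28, -0.11, -0.02, 0.11, -0.21],[-1.17, 0.5, 0.11, -0.47, 0.89],[-0.60, 0.26, 0.05, -0.24, 0.45],[-0.71, 0.30, 0.06, -0.27, 0.55],[0.45, -0.18, -0.03, 0.17, -0.35]]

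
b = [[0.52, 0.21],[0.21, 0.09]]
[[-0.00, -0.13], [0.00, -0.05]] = b @ [[-0.14, -0.26], [0.33, 0.03]]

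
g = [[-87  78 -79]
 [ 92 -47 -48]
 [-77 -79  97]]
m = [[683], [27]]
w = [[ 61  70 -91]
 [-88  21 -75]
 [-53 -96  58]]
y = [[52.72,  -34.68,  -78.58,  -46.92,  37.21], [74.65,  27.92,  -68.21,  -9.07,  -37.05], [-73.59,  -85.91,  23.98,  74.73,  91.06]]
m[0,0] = 683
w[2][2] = 58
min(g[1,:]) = -48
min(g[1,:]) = -48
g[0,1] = 78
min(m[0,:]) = 683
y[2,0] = -73.59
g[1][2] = -48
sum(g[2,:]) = -59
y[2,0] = -73.59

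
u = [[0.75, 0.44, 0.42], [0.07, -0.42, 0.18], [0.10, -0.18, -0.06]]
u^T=[[0.75,0.07,0.1], [0.44,-0.42,-0.18], [0.42,0.18,-0.06]]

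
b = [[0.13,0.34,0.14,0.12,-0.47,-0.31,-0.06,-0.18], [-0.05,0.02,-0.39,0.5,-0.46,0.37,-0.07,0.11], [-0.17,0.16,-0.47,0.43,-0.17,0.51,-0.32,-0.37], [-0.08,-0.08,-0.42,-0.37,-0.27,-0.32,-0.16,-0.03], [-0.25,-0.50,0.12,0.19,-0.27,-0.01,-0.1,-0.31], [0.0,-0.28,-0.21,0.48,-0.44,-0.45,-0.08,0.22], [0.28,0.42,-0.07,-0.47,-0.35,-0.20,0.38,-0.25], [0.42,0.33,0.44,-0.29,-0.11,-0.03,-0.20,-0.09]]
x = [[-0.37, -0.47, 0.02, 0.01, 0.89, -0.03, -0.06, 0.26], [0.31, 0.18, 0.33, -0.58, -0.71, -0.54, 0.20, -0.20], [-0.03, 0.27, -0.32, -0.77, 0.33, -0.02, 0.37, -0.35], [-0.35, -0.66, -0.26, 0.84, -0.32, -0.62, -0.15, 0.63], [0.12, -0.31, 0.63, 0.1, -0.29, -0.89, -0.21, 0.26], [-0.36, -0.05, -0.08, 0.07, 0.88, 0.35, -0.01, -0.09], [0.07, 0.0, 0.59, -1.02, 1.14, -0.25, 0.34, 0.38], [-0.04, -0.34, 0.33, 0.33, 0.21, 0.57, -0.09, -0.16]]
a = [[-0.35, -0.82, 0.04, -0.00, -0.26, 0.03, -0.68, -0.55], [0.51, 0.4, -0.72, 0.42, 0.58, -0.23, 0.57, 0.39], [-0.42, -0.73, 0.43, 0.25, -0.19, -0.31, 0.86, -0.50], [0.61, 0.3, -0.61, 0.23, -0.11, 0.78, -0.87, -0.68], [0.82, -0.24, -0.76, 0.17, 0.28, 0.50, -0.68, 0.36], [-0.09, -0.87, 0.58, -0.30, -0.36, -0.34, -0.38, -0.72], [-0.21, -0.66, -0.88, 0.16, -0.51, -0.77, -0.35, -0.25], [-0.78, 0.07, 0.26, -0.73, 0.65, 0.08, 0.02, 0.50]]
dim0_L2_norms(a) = [1.5, 1.65, 1.68, 0.98, 1.16, 1.31, 1.74, 1.46]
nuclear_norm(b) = 5.86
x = a @ b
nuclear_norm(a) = 9.72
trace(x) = 0.57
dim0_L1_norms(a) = [3.79, 4.09, 4.28, 2.26, 2.94, 3.04, 4.41, 3.95]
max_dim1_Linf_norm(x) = 1.14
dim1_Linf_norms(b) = [0.47, 0.5, 0.51, 0.42, 0.5, 0.48, 0.47, 0.44]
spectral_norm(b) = 1.45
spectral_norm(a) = 2.51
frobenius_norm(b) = 2.37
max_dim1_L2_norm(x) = 1.74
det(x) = -0.01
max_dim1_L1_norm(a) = 4.19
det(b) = 0.02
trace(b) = -1.12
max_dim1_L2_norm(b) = 0.99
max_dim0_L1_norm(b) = 2.85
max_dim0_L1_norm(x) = 4.77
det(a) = -0.48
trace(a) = 0.80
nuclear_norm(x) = 7.61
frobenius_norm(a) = 4.12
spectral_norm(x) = 2.23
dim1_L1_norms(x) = [2.11, 3.05, 2.46, 3.83, 2.81, 1.89, 3.79, 2.07]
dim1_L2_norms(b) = [0.72, 0.88, 0.99, 0.73, 0.74, 0.9, 0.92, 0.79]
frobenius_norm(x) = 3.51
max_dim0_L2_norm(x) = 1.93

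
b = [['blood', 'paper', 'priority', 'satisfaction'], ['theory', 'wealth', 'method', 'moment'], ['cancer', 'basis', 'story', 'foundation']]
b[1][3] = 'moment'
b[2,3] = 'foundation'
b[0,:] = ['blood', 'paper', 'priority', 'satisfaction']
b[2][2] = 'story'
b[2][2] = 'story'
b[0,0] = 'blood'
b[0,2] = 'priority'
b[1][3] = 'moment'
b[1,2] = 'method'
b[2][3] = 'foundation'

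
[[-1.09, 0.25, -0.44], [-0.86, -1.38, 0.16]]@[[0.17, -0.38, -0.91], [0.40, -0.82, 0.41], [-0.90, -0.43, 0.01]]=[[0.31, 0.40, 1.09], [-0.84, 1.39, 0.22]]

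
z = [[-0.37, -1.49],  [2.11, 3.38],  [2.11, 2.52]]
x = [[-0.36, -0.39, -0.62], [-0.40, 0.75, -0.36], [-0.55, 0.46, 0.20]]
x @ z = [[-2.00, -2.34], [0.97, 2.22], [1.60, 2.88]]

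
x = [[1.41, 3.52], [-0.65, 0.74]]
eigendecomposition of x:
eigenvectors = [[(0.92+0j), (0.92-0j)], [(-0.09+0.39j), (-0.09-0.39j)]]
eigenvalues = [(1.08+1.48j), (1.08-1.48j)]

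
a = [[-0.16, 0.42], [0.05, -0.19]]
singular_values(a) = [0.49, 0.02]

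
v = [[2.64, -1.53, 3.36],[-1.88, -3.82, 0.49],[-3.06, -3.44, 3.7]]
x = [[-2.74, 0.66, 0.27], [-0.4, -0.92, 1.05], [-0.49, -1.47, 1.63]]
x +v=[[-0.1, -0.87, 3.63],[-2.28, -4.74, 1.54],[-3.55, -4.91, 5.33]]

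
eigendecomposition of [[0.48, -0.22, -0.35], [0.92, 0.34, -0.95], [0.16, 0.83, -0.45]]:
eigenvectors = [[(0.64+0j), -0.26-0.24j, -0.26+0.24j],[(0.26+0j), -0.73+0.00j, (-0.73-0j)],[(0.72+0j), -0.37+0.46j, (-0.37-0.46j)]]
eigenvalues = [(-0+0j), (0.19+0.9j), (0.19-0.9j)]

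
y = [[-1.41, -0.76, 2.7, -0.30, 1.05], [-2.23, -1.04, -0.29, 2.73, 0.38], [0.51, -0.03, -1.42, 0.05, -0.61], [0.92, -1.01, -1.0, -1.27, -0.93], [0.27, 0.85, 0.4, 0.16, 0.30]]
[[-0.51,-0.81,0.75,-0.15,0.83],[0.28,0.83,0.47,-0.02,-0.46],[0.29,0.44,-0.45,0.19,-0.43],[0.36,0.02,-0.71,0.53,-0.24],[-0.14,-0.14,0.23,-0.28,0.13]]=y@[[0.41, -0.12, -0.02, -0.07, -0.18], [-0.35, -0.0, 0.08, -0.17, 0.14], [-0.08, -0.34, 0.29, -0.05, 0.22], [0.28, 0.17, 0.21, -0.1, -0.24], [0.1, -0.01, 0.06, -0.26, 0.02]]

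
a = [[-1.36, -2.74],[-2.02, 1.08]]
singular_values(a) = [3.06, 2.29]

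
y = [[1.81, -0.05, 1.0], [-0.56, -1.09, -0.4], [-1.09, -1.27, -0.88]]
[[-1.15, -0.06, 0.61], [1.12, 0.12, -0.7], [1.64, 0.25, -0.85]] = y@[[-0.51, 0.29, 0.74],[-0.67, -0.04, 0.52],[-0.26, -0.59, -0.70]]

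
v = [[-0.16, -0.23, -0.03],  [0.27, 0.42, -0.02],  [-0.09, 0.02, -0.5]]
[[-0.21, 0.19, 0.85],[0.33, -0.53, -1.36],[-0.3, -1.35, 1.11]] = v@[[0.41, -1.20, -1.74], [0.54, -0.35, -2.21], [0.55, 2.90, -2.0]]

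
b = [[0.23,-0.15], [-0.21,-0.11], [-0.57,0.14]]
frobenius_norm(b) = 0.69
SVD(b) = [[-0.39, -0.52], [0.27, -0.86], [0.88, 0.03]] @ diag([0.6657907655195514, 0.1811702418966472]) @ [[-0.97, 0.23], [0.23, 0.97]]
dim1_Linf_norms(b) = [0.23, 0.21, 0.57]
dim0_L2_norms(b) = [0.65, 0.23]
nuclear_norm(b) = 0.85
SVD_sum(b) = [[0.25, -0.06], [-0.17, 0.04], [-0.57, 0.13]] + [[-0.02, -0.09], [-0.04, -0.15], [0.0, 0.01]]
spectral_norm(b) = 0.67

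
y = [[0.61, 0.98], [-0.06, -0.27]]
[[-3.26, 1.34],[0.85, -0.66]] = y @ [[-0.42,-2.74], [-3.07,3.07]]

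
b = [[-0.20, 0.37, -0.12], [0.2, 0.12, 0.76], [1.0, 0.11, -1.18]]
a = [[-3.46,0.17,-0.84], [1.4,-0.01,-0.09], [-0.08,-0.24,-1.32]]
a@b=[[-0.11, -1.35, 1.54], [-0.37, 0.51, -0.07], [-1.35, -0.20, 1.38]]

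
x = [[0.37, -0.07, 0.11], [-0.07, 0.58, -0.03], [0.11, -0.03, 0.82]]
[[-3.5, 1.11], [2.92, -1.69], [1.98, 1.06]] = x @ [[-9.84, 2.25], [4.05, -2.59], [3.88, 0.90]]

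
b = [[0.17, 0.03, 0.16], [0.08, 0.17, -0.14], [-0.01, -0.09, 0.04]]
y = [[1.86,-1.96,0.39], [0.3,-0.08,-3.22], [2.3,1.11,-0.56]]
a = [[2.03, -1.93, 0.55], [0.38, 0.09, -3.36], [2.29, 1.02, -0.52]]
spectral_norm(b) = 0.26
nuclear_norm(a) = 8.61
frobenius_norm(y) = 4.98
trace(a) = 1.60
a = y + b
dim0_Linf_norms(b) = [0.17, 0.17, 0.16]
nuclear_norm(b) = 0.52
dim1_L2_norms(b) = [0.24, 0.23, 0.1]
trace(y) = 1.22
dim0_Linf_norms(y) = [2.3, 1.96, 3.22]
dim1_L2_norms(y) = [2.73, 3.23, 2.61]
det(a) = 21.43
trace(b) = 0.38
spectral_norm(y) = 3.42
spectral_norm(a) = 3.56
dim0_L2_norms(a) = [3.08, 2.18, 3.44]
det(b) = -0.00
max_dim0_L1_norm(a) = 4.7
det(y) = 21.12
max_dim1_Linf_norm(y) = 3.22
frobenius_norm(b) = 0.35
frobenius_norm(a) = 5.11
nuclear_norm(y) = 8.46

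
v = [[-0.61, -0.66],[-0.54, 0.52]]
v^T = [[-0.61, -0.54], [-0.66, 0.52]]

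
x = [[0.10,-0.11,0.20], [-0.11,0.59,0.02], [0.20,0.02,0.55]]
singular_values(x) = [0.64, 0.6, 0.0]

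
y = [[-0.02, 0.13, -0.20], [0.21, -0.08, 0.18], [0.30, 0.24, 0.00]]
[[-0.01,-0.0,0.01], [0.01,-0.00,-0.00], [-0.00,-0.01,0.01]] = y@[[0.01,-0.03,0.02], [-0.02,-0.01,0.02], [0.03,0.02,-0.03]]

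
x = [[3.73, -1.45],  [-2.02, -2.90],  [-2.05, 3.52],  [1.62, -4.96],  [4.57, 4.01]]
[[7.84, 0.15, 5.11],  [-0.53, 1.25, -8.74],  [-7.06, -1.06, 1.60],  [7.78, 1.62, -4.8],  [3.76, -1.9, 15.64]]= x@ [[1.71, -0.1, 2.00], [-1.01, -0.36, 1.62]]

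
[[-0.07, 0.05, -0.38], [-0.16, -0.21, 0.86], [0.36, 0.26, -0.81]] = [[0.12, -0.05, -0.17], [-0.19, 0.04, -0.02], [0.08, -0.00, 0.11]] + [[-0.19, 0.10, -0.21],  [0.03, -0.25, 0.88],  [0.28, 0.26, -0.92]]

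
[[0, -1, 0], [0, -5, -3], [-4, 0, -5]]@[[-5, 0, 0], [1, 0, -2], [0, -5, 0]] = [[-1, 0, 2], [-5, 15, 10], [20, 25, 0]]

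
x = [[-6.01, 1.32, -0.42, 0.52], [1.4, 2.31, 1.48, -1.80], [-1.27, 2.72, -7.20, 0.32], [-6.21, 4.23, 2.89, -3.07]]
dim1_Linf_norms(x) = [6.01, 2.31, 7.2, 6.21]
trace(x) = -13.97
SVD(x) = [[-0.55, 0.16, 0.55, -0.61], [-0.05, -0.19, -0.72, -0.66], [-0.14, 0.93, -0.32, 0.09], [-0.82, -0.26, -0.27, 0.43]] @ diag([10.064154391222822, 8.095890579925884, 4.373625954219187, 0.5140506979647089]) @ [[0.85, -0.47, -0.12, 0.23], [-0.1, 0.15, -0.96, 0.19], [-0.51, -0.68, 0.05, 0.53], [-0.12, -0.55, -0.23, -0.8]]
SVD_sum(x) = [[-4.69,2.58,0.66,-1.25], [-0.40,0.22,0.06,-0.11], [-1.19,0.66,0.17,-0.32], [-7.0,3.86,0.99,-1.87]] + [[-0.14, 0.20, -1.28, 0.25], [0.16, -0.24, 1.51, -0.29], [-0.79, 1.14, -7.29, 1.42], [0.22, -0.31, 2.01, -0.39]] + [[-1.22, -1.63, 0.13, 1.28], [1.6, 2.14, -0.16, -1.67], [0.71, 0.95, -0.07, -0.74], [0.6, 0.81, -0.06, -0.63]] + [[0.04, 0.17, 0.07, 0.25], [0.04, 0.19, 0.08, 0.27], [-0.01, -0.02, -0.01, -0.04], [-0.03, -0.12, -0.05, -0.18]]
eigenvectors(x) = [[-0.16+0.00j,  (-0.28+0.05j),  (-0.28-0.05j),  (-0.3+0j)], [(-0.74+0j),  (-0.18-0.02j),  -0.18+0.02j,  (0.18+0j)], [(-0.23+0j),  -0.13-0.02j,  -0.13+0.02j,  -0.94+0.00j], [(-0.61+0j),  -0.93+0.00j,  -0.93-0.00j,  (0.02+0j)]]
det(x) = -183.18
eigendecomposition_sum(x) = [[(0.18+0j), (0.41+0j), 0.02+0.00j, (-0.14-0j)], [(0.86+0j), (1.91+0j), (0.07+0j), -0.64-0.00j], [(0.26+0j), (0.59+0j), 0.02+0.00j, (-0.2-0j)], [(0.7+0j), (1.56+0j), 0.06+0.00j, (-0.52-0j)]] + [[(-2.8-8.83j), 0.20-1.14j, 0.94+2.67j, (0.13+2.69j)], [0.10-5.91j, 0.35-0.65j, (0.03+1.81j), (-0.47+1.65j)], [(0.14-4.19j), (0.26-0.46j), (-0+1.28j), (-0.35+1.17j)], [(-3.47-30.14j), 1.35-3.55j, (1.34+9.18j), (-1.26+8.73j)]] + [[(-2.8+8.83j), (0.2+1.14j), (0.94-2.67j), (0.13-2.69j)], [0.10+5.91j, (0.35+0.65j), (0.03-1.81j), -0.47-1.65j], [(0.14+4.19j), 0.26+0.46j, (-0-1.28j), -0.35-1.17j], [(-3.47+30.14j), (1.35+3.55j), 1.34-9.18j, -1.26-8.73j]] + [[(-0.58-0j), 0.52-0.00j, (-2.31+0j), 0.39+0.00j], [0.34+0.00j, (-0.3+0j), (1.36-0j), (-0.23-0j)], [-1.82-0.00j, (1.62-0j), -7.21+0.00j, 1.22+0.00j], [(0.04+0j), (-0.03+0j), (0.14-0j), -0.02-0.00j]]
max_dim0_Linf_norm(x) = 7.2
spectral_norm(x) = 10.06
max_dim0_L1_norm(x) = 14.89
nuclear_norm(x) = 23.05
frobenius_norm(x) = 13.65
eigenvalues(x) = [(1.6+0j), (-3.72+0.53j), (-3.72-0.53j), (-8.13+0j)]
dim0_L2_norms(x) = [8.85, 5.69, 7.91, 3.61]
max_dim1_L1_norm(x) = 16.4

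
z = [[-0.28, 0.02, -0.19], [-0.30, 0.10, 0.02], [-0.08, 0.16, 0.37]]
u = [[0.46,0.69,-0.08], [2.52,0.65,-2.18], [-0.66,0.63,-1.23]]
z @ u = [[0.05, -0.30, 0.21], [0.1, -0.13, -0.22], [0.12, 0.28, -0.80]]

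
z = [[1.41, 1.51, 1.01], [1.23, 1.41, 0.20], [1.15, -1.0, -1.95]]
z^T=[[1.41, 1.23, 1.15], [1.51, 1.41, -1.00], [1.01, 0.20, -1.95]]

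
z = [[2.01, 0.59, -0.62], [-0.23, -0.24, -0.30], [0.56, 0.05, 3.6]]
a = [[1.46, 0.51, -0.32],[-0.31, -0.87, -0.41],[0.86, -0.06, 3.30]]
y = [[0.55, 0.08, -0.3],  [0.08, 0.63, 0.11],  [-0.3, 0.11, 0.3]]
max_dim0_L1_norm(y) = 0.93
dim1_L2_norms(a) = [1.58, 1.01, 3.41]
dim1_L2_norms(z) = [2.18, 0.45, 3.64]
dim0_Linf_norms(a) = [1.46, 0.87, 3.3]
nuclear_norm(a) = 5.83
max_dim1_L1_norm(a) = 4.22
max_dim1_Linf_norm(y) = 0.63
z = y + a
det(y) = 0.03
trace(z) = 5.37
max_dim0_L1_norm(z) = 4.52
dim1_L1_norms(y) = [0.93, 0.82, 0.71]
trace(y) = 1.48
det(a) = -4.13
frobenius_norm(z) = 4.27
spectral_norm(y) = 0.75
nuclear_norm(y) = 1.48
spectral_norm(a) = 3.45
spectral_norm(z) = 3.68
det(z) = -1.39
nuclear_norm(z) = 6.02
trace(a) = 3.89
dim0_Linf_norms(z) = [2.01, 0.59, 3.6]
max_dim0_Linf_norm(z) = 3.6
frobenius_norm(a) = 3.89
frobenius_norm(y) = 1.00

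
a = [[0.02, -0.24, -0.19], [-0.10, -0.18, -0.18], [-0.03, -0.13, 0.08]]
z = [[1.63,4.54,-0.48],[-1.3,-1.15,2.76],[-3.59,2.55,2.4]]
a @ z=[[1.03, -0.12, -1.13],[0.72, -0.71, -0.88],[-0.17, 0.22, -0.15]]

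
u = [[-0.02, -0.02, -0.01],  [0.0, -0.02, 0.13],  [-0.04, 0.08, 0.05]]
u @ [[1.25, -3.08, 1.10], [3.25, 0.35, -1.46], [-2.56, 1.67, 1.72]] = [[-0.06, 0.04, -0.01],[-0.40, 0.21, 0.25],[0.08, 0.23, -0.07]]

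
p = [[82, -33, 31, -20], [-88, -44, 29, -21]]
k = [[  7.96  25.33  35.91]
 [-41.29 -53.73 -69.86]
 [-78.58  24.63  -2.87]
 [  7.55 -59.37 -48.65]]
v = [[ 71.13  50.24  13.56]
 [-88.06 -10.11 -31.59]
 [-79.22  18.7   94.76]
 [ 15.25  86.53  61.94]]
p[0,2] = 31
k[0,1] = 25.33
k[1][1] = -53.73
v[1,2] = -31.59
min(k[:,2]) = -69.86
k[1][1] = -53.73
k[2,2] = -2.87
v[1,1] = -10.11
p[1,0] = -88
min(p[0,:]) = -33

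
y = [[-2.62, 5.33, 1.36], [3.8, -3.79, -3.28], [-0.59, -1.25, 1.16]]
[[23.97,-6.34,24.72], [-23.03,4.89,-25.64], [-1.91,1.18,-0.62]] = y @[[-3.41,-1.81,0.83], [2.89,-1.65,3.98], [-0.27,-1.68,4.18]]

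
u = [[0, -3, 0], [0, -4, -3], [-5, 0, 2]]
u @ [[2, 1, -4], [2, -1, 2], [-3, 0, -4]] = [[-6, 3, -6], [1, 4, 4], [-16, -5, 12]]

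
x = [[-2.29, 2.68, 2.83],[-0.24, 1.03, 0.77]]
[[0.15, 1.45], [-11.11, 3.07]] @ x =[[-0.69, 1.9, 1.54],[24.71, -26.61, -29.08]]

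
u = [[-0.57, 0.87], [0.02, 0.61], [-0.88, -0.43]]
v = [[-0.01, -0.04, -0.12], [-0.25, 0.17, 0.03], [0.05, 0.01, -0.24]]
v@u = [[0.11,0.02], [0.12,-0.13], [0.18,0.15]]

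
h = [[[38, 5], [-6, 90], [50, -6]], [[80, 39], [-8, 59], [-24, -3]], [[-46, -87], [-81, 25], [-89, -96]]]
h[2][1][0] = -81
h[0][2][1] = -6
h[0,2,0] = 50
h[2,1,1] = 25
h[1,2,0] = -24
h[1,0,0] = 80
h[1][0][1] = 39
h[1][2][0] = -24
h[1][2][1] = -3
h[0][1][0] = -6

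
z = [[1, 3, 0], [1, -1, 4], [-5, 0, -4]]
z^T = [[1, 1, -5], [3, -1, 0], [0, 4, -4]]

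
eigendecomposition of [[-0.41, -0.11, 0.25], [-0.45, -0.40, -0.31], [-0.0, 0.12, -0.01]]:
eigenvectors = [[-0.55+0.00j, (-0.43-0.06j), -0.43+0.06j], [-0.82+0.00j, (0.78+0j), 0.78-0.00j], [(0.16+0j), -0.16-0.41j, (-0.16+0.41j)]]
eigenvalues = [(-0.64+0j), (-0.09+0.2j), (-0.09-0.2j)]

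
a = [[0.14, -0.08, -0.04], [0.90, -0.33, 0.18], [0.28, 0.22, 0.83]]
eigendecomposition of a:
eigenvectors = [[-0.20, -0.38, -0.07], [-0.95, -0.85, 0.10], [0.26, 0.35, 0.99]]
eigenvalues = [-0.19, -0.0, 0.83]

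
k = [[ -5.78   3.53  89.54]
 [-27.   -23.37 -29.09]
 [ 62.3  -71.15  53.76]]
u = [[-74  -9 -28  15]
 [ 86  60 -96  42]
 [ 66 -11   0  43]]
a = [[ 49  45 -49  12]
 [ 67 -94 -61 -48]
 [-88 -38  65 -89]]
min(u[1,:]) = -96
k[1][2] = -29.09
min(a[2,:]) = -89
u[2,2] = 0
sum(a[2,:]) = -150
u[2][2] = 0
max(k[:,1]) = 3.53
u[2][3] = 43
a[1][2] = -61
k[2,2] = 53.76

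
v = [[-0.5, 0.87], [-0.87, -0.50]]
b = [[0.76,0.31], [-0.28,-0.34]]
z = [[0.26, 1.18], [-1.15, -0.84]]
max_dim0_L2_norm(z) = 1.45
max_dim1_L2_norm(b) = 0.82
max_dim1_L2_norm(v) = 1.0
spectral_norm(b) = 0.91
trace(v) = -1.00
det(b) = -0.17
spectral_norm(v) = 1.00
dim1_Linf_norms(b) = [0.76, 0.34]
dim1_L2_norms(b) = [0.82, 0.44]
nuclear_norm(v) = 2.01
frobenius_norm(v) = 1.42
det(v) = 1.01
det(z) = 1.14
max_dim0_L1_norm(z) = 2.02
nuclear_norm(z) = 2.40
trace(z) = -0.58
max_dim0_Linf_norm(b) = 0.76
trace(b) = 0.42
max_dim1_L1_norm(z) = 1.99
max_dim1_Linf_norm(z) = 1.18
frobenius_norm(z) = 1.87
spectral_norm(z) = 1.75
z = v + b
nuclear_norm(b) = 1.10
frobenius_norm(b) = 0.93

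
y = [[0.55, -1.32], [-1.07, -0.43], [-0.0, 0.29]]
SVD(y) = [[-0.98, 0.02], [-0.00, -1.0], [0.19, 0.09]] @ diag([1.4549883279490707, 1.1583647808578985]) @ [[-0.37, 0.93], [0.93, 0.37]]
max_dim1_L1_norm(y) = 1.87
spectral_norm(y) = 1.45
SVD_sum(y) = [[0.53, -1.33], [0.0, -0.0], [-0.10, 0.25]] + [[0.02, 0.01], [-1.07, -0.43], [0.10, 0.04]]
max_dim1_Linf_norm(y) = 1.32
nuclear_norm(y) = 2.61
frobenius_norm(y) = 1.86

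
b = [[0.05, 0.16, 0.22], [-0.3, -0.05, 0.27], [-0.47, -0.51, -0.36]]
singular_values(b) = [0.82, 0.42, 0.0]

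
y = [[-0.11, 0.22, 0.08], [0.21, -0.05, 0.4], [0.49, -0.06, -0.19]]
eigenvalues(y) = [(0.3+0j), (-0.32+0.25j), (-0.32-0.25j)]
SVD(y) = [[-0.31,-0.13,0.94], [0.26,-0.97,-0.05], [0.92,0.23,0.33]] @ diag([0.5618006727161711, 0.4463646019384854, 0.1960577625904033]) @ [[0.96,-0.24,-0.17], [-0.17,0.01,-0.99], [0.24,0.97,-0.03]]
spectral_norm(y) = 0.56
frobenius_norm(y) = 0.74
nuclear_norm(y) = 1.20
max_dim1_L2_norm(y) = 0.53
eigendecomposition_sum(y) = [[(0.13+0j), (0.07-0j), 0.08+0.00j], [(0.2+0j), 0.11-0.00j, (0.12+0j)], [(0.1+0j), (0.06-0j), (0.06+0j)]] + [[-0.12+0.03j, 0.08+0.02j, -0.08j], [0.01-0.22j, -0.08+0.11j, (0.14+0.05j)], [0.19+0.13j, -0.06-0.14j, -0.13+0.10j]] + [[(-0.12-0.03j), (0.08-0.02j), 0.00+0.08j], [(0.01+0.22j), -0.08-0.11j, (0.14-0.05j)], [0.19-0.13j, -0.06+0.14j, -0.13-0.10j]]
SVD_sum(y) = [[-0.16, 0.04, 0.03], [0.14, -0.03, -0.02], [0.49, -0.12, -0.09]] + [[0.01, -0.00, 0.06], [0.07, -0.01, 0.42], [-0.02, 0.0, -0.1]] + [[0.04, 0.18, -0.01], [-0.00, -0.01, 0.0], [0.02, 0.06, -0.00]]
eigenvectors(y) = [[0.50+0.00j,  (-0.23+0.28j),  (-0.23-0.28j)], [0.77+0.00j,  -0.35-0.53j,  -0.35+0.53j], [0.40+0.00j,  0.68+0.00j,  0.68-0.00j]]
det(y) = 0.05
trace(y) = -0.35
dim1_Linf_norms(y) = [0.22, 0.4, 0.49]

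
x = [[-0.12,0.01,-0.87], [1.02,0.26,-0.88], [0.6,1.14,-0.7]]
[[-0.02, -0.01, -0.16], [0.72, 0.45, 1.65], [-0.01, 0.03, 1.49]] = x@[[0.75, 0.46, 1.47], [-0.46, -0.25, 0.53], [-0.09, -0.05, -0.01]]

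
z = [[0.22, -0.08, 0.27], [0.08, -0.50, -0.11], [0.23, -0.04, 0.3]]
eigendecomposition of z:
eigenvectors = [[-0.68, -0.78, -0.10], [0.03, -0.25, -0.99], [-0.73, 0.57, -0.02]]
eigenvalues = [0.51, -0.0, -0.49]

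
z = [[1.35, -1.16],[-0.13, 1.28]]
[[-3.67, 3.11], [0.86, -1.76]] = z @ [[-2.35, 1.23], [0.43, -1.25]]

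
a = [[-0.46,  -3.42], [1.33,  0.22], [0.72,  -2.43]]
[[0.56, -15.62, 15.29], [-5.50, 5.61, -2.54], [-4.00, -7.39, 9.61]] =a@[[-4.2, 3.54, -1.2], [0.4, 4.09, -4.31]]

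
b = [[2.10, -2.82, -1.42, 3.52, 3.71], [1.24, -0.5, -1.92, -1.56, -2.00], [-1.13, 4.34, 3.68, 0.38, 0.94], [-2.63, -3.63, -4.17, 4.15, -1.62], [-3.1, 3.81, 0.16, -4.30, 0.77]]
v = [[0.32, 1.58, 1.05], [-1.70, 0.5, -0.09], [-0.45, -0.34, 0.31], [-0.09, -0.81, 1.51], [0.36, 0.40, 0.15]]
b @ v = [[7.12, 1.02, 7.89], [1.53, 2.83, -1.9], [-9.09, -0.80, 0.28], [6.25, -8.56, 2.3], [-6.88, 0.74, -9.93]]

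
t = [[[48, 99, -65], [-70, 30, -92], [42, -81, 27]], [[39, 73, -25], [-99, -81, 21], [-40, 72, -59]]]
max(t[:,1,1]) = 30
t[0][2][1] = -81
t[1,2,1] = 72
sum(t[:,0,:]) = 169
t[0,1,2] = -92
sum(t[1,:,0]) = -100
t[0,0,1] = 99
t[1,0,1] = 73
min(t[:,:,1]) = -81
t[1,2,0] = -40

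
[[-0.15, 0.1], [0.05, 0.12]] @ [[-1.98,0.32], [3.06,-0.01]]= [[0.6, -0.05], [0.27, 0.01]]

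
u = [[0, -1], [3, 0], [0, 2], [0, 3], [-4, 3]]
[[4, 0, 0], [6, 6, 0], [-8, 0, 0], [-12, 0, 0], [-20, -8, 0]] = u @ [[2, 2, 0], [-4, 0, 0]]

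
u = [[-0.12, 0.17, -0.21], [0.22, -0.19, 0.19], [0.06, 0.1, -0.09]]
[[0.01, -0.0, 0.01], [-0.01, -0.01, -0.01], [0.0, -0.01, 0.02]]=u @ [[-0.01, -0.11, 0.07], [-0.04, 0.03, 0.09], [-0.09, 0.09, -0.02]]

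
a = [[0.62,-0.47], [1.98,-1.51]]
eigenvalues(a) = [0.01, -0.9]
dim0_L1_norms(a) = [2.6, 1.98]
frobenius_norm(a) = 2.61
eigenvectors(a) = [[0.61, 0.30], [0.79, 0.96]]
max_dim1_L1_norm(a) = 3.49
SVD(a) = [[-0.30, -0.95], [-0.95, 0.30]] @ diag([2.6087919411410305, 0.0021465874344697828]) @ [[-0.8, 0.61], [-0.61, -0.80]]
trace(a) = -0.89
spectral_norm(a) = 2.61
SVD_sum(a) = [[0.62, -0.47], [1.98, -1.51]] + [[0.0, 0.00], [-0.0, -0.00]]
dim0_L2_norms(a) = [2.07, 1.58]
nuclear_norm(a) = 2.61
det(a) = -0.01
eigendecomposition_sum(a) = [[0.01, -0.00],  [0.01, -0.0]] + [[0.61, -0.47], [1.97, -1.51]]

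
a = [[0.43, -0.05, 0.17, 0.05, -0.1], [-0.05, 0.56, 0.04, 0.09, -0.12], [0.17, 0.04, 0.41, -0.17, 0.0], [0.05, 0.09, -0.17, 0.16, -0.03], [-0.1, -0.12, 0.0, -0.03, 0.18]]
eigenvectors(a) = [[-0.36,-0.20,0.61,-0.52,-0.43], [-0.24,-0.17,-0.16,0.63,-0.70], [0.48,-0.09,-0.52,-0.51,-0.48], [0.73,-0.39,0.50,0.26,-0.03], [-0.24,-0.88,-0.28,-0.07,0.30]]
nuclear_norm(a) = 1.74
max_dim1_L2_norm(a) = 0.58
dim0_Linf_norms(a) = [0.43, 0.56, 0.41, 0.17, 0.18]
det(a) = 0.00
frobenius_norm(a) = 0.96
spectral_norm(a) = 0.62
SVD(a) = [[-0.52, 0.43, -0.61, -0.20, 0.36], [0.63, 0.7, 0.16, -0.17, 0.24], [-0.51, 0.48, 0.52, -0.09, -0.48], [0.26, 0.03, -0.5, -0.39, -0.73], [-0.07, -0.3, 0.28, -0.88, 0.24]] @ diag([0.6196077266211625, 0.6109178233180905, 0.3855371532206491, 0.1200485716988534, 0.0038887251412444805]) @ [[-0.52, 0.63, -0.51, 0.26, -0.07],[0.43, 0.7, 0.48, 0.03, -0.3],[-0.61, 0.16, 0.52, -0.50, 0.28],[-0.2, -0.17, -0.09, -0.39, -0.88],[0.36, 0.24, -0.48, -0.73, 0.24]]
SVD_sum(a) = [[0.17,  -0.20,  0.16,  -0.08,  0.02], [-0.2,  0.25,  -0.2,  0.1,  -0.03], [0.16,  -0.20,  0.16,  -0.08,  0.02], [-0.08,  0.1,  -0.08,  0.04,  -0.01], [0.02,  -0.03,  0.02,  -0.01,  0.00]] + [[0.11, 0.18, 0.13, 0.01, -0.08], [0.18, 0.3, 0.21, 0.01, -0.13], [0.13, 0.21, 0.14, 0.01, -0.09], [0.01, 0.01, 0.01, 0.00, -0.0], [-0.08, -0.13, -0.09, -0.0, 0.05]] + [[0.14, -0.04, -0.12, 0.12, -0.07], [-0.04, 0.01, 0.03, -0.03, 0.02], [-0.12, 0.03, 0.1, -0.1, 0.06], [0.12, -0.03, -0.10, 0.1, -0.05], [-0.07, 0.02, 0.06, -0.05, 0.03]] + [[0.0,  0.00,  0.0,  0.01,  0.02], [0.0,  0.0,  0.00,  0.01,  0.02], [0.00,  0.0,  0.0,  0.0,  0.01], [0.01,  0.01,  0.00,  0.02,  0.04], [0.02,  0.02,  0.01,  0.04,  0.09]] + [[0.0,0.00,-0.00,-0.00,0.00], [0.00,0.00,-0.00,-0.00,0.00], [-0.00,-0.0,0.0,0.0,-0.0], [-0.00,-0.0,0.00,0.0,-0.0], [0.0,0.0,-0.00,-0.00,0.00]]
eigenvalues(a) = [0.0, 0.12, 0.39, 0.62, 0.61]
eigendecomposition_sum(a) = [[0.0,0.0,-0.0,-0.0,0.00], [0.00,0.00,-0.0,-0.00,0.0], [-0.00,-0.0,0.00,0.00,-0.00], [-0.00,-0.0,0.00,0.00,-0.0], [0.0,0.00,-0.00,-0.00,0.00]] + [[0.00, 0.0, 0.0, 0.01, 0.02], [0.00, 0.0, 0.0, 0.01, 0.02], [0.0, 0.0, 0.0, 0.00, 0.01], [0.01, 0.01, 0.0, 0.02, 0.04], [0.02, 0.02, 0.01, 0.04, 0.09]] + [[0.14, -0.04, -0.12, 0.12, -0.07], [-0.04, 0.01, 0.03, -0.03, 0.02], [-0.12, 0.03, 0.10, -0.1, 0.06], [0.12, -0.03, -0.1, 0.10, -0.05], [-0.07, 0.02, 0.06, -0.05, 0.03]] + [[0.17, -0.20, 0.16, -0.08, 0.02],[-0.20, 0.25, -0.2, 0.1, -0.03],[0.16, -0.2, 0.16, -0.08, 0.02],[-0.08, 0.1, -0.08, 0.04, -0.01],[0.02, -0.03, 0.02, -0.01, 0.0]] + [[0.11, 0.18, 0.13, 0.01, -0.08],[0.18, 0.3, 0.21, 0.01, -0.13],[0.13, 0.21, 0.14, 0.01, -0.09],[0.01, 0.01, 0.01, 0.00, -0.0],[-0.08, -0.13, -0.09, -0.00, 0.05]]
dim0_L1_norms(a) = [0.8, 0.86, 0.79, 0.5, 0.43]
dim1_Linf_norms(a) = [0.43, 0.56, 0.41, 0.17, 0.18]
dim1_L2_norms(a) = [0.48, 0.58, 0.48, 0.26, 0.24]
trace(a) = 1.74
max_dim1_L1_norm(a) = 0.86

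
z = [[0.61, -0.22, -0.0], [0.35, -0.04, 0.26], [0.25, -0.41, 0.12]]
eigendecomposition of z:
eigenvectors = [[(-0.83+0j), (-0.17+0.18j), -0.17-0.18j], [(-0.55+0j), (-0.12+0.67j), (-0.12-0.67j)], [0.05+0.00j, (-0.69+0j), (-0.69-0j)]]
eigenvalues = [(0.46+0j), (0.11+0.33j), (0.11-0.33j)]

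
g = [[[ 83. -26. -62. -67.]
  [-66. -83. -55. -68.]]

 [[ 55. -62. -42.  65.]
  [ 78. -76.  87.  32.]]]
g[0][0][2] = -62.0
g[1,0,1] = -62.0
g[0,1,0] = -66.0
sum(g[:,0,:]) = -56.0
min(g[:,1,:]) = -83.0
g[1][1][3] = 32.0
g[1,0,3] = 65.0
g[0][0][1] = -26.0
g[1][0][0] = 55.0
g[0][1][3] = -68.0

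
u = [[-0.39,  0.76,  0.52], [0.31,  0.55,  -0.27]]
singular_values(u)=[1.02, 0.65]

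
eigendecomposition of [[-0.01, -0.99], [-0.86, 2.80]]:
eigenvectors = [[-0.96, 0.31], [-0.27, -0.95]]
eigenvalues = [-0.29, 3.08]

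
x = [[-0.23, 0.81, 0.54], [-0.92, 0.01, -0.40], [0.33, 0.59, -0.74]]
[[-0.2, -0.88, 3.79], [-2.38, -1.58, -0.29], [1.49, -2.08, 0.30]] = x@[[2.71,0.96,-0.5], [0.69,-1.94,3.24], [-0.26,1.69,1.95]]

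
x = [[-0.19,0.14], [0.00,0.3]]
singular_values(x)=[0.34, 0.17]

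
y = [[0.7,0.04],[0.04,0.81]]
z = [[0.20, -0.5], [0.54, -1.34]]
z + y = [[0.90, -0.46], [0.58, -0.53]]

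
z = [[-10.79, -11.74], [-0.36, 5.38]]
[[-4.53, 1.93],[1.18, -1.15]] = z@[[0.17,  0.05],[0.23,  -0.21]]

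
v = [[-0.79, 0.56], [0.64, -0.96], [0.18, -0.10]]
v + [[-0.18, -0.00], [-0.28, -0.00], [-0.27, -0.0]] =[[-0.97, 0.56], [0.36, -0.96], [-0.09, -0.1]]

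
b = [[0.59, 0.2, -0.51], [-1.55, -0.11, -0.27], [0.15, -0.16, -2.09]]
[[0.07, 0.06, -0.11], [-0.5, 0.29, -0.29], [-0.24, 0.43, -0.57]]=b @ [[0.31, -0.16, 0.15], [-0.16, 0.18, -0.23], [0.15, -0.23, 0.3]]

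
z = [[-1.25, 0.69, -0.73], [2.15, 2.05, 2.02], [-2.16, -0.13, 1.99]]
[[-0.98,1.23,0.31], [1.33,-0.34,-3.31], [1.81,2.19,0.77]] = z @ [[0.05, -0.84, -0.54], [-0.33, 0.5, -0.8], [0.94, 0.22, -0.25]]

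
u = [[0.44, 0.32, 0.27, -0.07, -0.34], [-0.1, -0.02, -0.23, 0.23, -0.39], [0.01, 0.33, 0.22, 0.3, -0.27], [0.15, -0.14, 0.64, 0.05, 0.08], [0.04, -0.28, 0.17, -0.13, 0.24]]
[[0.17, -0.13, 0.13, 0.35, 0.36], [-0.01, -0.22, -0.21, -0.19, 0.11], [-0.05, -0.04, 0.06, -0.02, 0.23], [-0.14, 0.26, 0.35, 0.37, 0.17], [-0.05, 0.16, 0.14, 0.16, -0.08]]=u @ [[0.42, -0.39, 0.43, 0.38, 0.23], [0.14, -0.03, -0.03, -0.14, 0.07], [-0.27, 0.47, 0.37, 0.51, 0.28], [-0.14, -0.19, 0.29, -0.45, 0.05], [-0.01, 0.27, 0.37, -0.17, -0.48]]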